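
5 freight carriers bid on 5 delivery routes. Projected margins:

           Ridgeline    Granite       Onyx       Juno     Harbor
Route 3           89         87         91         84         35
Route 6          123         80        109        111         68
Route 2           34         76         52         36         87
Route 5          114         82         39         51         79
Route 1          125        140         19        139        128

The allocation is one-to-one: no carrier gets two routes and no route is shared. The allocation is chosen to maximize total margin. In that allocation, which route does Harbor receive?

Harbor receives Route 2.

This is a one-to-one assignment (maximum-weight bipartite matching).
Optimal: Ridgeline→Route 5 ($114k), Granite→Route 1 ($140k), Onyx→Route 3 ($91k), Juno→Route 6 ($111k), Harbor→Route 2 ($87k) — total 114+140+91+111+87 = $543k.
Max-entry greedy (repeatedly take the single best remaining cell) gives $492k, worse by 51.
Every other assignment is strictly worse.
Harbor's own top route is Route 1 ($128k), but forcing Harbor→Route 1 and reassigning the rest optimally gives only $520k — worse by 23.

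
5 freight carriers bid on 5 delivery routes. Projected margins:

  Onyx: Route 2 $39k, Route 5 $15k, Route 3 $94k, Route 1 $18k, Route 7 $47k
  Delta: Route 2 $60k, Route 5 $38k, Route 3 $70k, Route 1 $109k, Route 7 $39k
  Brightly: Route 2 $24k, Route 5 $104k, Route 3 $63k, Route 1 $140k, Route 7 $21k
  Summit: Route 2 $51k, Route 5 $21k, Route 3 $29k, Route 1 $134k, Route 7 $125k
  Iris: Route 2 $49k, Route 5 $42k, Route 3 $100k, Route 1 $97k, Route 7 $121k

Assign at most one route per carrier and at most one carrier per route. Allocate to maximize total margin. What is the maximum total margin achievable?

Treat this as an assignment problem: match each carrier to one route.
Optimal: Onyx→Route 3 ($94k), Delta→Route 2 ($60k), Brightly→Route 5 ($104k), Summit→Route 1 ($134k), Iris→Route 7 ($121k) — total 94+60+104+134+121 = $513k.
Column-greedy (each route in turn goes to its best remaining carrier) gives $445k, worse by 68.
Swapping Brightly↔Summit (Brightly→Route 1 $140k, Summit→Route 5 $21k) loses 77.
Every other assignment is strictly worse.

Maximum total: $513k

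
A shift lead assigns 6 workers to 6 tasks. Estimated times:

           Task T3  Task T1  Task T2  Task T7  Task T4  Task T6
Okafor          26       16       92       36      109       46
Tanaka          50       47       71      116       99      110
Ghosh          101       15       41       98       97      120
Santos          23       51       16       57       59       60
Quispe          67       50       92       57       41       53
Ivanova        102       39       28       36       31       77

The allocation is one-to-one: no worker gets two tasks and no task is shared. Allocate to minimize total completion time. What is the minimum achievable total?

Treat this as an assignment problem: match each worker to one task.
Optimal: Okafor→Task T7 (36 min), Tanaka→Task T3 (50 min), Ghosh→Task T1 (15 min), Santos→Task T2 (16 min), Quispe→Task T6 (53 min), Ivanova→Task T4 (31 min) — total 36+50+15+16+53+31 = 201 min.
Row-greedy (each worker in turn takes its cheapest remaining task) gives 282 min, worse by 81.
Every other assignment is strictly worse.

Min total: 201 min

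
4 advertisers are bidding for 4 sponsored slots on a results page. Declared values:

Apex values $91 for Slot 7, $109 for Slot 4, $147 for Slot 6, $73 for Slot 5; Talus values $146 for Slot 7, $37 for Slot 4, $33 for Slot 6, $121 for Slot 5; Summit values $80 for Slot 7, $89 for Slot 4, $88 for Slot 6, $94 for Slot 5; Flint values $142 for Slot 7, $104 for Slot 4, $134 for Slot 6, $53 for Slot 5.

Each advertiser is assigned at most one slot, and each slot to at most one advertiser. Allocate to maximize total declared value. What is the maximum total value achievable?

Maximum total: $499

Optimal: Apex→Slot 6 ($147), Talus→Slot 5 ($121), Summit→Slot 4 ($89), Flint→Slot 7 ($142) — total 147+121+89+142 = $499.
Column-greedy (each slot in turn goes to its best remaining advertiser) gives $483, worse by 16.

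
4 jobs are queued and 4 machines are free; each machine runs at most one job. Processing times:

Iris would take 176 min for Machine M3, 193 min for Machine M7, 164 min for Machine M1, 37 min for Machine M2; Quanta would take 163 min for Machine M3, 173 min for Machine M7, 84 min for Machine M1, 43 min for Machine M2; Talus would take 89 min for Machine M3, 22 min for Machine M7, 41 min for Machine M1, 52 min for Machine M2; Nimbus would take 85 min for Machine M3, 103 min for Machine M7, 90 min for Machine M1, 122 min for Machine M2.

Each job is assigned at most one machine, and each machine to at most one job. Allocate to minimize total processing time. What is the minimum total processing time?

Minimum total: 228 min

This is a one-to-one assignment (minimum-cost bipartite matching).
Optimal: Iris→Machine M2 (37 min), Quanta→Machine M1 (84 min), Talus→Machine M7 (22 min), Nimbus→Machine M3 (85 min) — total 37+84+22+85 = 228 min.
Next-best assignment: Iris→Machine M2, Quanta→Machine M3, Talus→Machine M7, Nimbus→Machine M1 = 312 min.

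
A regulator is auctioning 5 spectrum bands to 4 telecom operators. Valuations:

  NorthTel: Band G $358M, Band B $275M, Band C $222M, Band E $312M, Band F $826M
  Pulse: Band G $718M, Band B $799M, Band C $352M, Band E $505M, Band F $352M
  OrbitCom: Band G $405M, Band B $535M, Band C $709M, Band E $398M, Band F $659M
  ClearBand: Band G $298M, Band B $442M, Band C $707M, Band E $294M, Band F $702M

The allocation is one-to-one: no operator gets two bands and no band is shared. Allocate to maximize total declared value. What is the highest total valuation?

This is a one-to-one assignment (maximum-weight bipartite matching).
Optimal: NorthTel→Band F ($826M), Pulse→Band G ($718M), OrbitCom→Band B ($535M), ClearBand→Band C ($707M) — total 826+718+535+707 = $2786M.
Row-greedy (each operator in turn takes its best remaining band) gives $2632M, worse by 154.
Swapping OrbitCom↔ClearBand (OrbitCom→Band C $709M, ClearBand→Band B $442M) loses 91.
Checked against all permutations: $2786M is optimal.

Maximum total: $2786M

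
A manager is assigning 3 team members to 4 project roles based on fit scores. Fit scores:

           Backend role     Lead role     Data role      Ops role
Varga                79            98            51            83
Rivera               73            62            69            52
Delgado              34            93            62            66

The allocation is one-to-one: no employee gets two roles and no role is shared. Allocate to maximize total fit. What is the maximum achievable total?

Maximum total: 249 pts

This is a one-to-one assignment (maximum-weight bipartite matching).
Optimal: Varga→Ops role (83 pts), Rivera→Backend role (73 pts), Delgado→Lead role (93 pts) — total 83+73+93 = 249 pts.
Max-entry greedy (repeatedly take the single best remaining cell) gives 237 pts, worse by 12.
Next-best assignment: Varga→Ops role, Rivera→Data role, Delgado→Lead role = 245 pts.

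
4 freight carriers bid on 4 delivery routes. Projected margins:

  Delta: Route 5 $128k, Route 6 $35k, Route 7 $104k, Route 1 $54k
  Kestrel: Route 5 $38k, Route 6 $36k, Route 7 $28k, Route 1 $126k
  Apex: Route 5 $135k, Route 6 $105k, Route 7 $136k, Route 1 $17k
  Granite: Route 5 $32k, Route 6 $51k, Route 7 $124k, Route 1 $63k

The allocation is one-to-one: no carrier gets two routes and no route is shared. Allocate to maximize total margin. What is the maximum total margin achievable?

Optimal: Delta→Route 5 ($128k), Kestrel→Route 1 ($126k), Apex→Route 6 ($105k), Granite→Route 7 ($124k) — total 128+126+105+124 = $483k.
Next-best assignment: Delta→Route 5, Kestrel→Route 1, Apex→Route 7, Granite→Route 6 = $441k.
Every other assignment is strictly worse.

Maximum total: $483k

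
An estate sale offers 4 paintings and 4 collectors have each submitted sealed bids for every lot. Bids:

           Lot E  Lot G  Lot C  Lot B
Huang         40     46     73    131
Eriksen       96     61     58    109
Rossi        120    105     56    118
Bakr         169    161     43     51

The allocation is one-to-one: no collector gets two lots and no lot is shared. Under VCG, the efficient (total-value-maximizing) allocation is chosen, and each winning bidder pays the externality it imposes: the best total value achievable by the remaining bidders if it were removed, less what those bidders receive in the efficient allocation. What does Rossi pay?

Efficient allocation: Huang→Lot B ($131), Eriksen→Lot C ($58), Rossi→Lot E ($120), Bakr→Lot G ($161); total welfare W = $470.
Rossi receives Lot E at value $120, so the others get W − 120 = $350.
Without Rossi: best allocation of the remaining 3 bidders over all 4 lots is Huang→Lot B ($131), Eriksen→Lot E ($96), Bakr→Lot G ($161), total $388.
VCG payment = (others' best without Rossi) − (others' welfare with Rossi) = 388 − 350 = $38.

Rossi pays $38.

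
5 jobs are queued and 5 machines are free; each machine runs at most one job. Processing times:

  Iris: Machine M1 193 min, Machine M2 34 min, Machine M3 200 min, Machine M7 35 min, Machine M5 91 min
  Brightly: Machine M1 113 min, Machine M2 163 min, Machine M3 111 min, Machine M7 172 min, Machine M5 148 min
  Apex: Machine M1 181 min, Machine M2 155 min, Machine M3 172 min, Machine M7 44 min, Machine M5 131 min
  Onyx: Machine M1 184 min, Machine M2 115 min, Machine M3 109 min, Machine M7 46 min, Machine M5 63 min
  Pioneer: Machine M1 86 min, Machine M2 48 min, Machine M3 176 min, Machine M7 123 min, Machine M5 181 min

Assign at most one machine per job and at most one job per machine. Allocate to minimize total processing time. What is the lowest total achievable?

This is the linear assignment problem.
Optimal: Iris→Machine M2 (34 min), Brightly→Machine M3 (111 min), Apex→Machine M7 (44 min), Onyx→Machine M5 (63 min), Pioneer→Machine M1 (86 min) — total 34+111+44+63+86 = 338 min.
Column-greedy (each machine in turn goes to its cheapest remaining job) gives 421 min, worse by 83.

Min total: 338 min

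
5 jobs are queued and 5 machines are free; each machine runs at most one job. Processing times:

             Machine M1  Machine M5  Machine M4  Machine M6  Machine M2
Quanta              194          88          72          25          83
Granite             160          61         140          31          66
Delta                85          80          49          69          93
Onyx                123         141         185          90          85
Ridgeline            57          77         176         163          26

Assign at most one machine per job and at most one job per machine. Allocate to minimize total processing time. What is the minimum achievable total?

This is the linear assignment problem.
Optimal: Quanta→Machine M6 (25 min), Granite→Machine M5 (61 min), Delta→Machine M4 (49 min), Onyx→Machine M2 (85 min), Ridgeline→Machine M1 (57 min) — total 25+61+49+85+57 = 277 min.
Min-entry greedy (repeatedly take the single cheapest remaining cell) gives 284 min, worse by 7.
Swapping Onyx↔Granite (Onyx→Machine M5 141 min, Granite→Machine M2 66 min) adds 61.

Min total: 277 min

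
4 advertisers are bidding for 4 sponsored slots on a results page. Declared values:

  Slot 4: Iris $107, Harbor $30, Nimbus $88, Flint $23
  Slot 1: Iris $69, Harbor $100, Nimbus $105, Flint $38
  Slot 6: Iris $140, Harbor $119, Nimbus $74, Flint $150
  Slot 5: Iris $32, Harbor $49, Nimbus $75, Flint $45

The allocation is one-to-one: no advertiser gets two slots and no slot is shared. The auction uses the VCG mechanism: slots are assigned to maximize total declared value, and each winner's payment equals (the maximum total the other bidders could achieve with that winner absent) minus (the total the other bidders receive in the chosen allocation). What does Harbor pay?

Harbor pays $30.

Efficient allocation: Iris→Slot 4 ($107), Harbor→Slot 1 ($100), Nimbus→Slot 5 ($75), Flint→Slot 6 ($150); total welfare W = $432.
Harbor receives Slot 1 at value $100, so the others get W − 100 = $332.
Without Harbor: best allocation of the remaining 3 bidders over all 4 slots is Iris→Slot 4 ($107), Nimbus→Slot 1 ($105), Flint→Slot 6 ($150), total $362.
VCG payment = (others' best without Harbor) − (others' welfare with Harbor) = 362 − 332 = $30.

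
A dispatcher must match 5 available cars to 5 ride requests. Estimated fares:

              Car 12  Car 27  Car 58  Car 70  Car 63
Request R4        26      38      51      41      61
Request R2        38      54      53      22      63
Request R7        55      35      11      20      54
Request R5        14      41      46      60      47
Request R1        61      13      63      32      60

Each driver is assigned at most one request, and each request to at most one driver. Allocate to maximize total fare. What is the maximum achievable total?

Optimal: Car 12→Request R7 ($55), Car 27→Request R2 ($54), Car 58→Request R1 ($63), Car 70→Request R5 ($60), Car 63→Request R4 ($61) — total 55+54+63+60+61 = $293.
Max-entry greedy (repeatedly take the single best remaining cell) gives $279, worse by 14.
Next-best assignment: Car 12→Request R7, Car 27→Request R2, Car 58→Request R4, Car 70→Request R5, Car 63→Request R1 = $280.
No other one-to-one assignment exceeds $293.

Max total: $293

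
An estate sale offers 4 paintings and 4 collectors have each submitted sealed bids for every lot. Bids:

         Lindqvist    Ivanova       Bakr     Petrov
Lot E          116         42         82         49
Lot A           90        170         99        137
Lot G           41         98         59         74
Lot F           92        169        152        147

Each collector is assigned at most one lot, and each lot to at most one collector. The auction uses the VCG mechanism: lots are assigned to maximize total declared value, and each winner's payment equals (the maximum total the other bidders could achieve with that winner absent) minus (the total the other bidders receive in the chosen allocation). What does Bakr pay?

Bakr pays $73.

Efficient allocation: Lindqvist→Lot E ($116), Ivanova→Lot A ($170), Bakr→Lot F ($152), Petrov→Lot G ($74); total welfare W = $512.
Bakr receives Lot F at value $152, so the others get W − 152 = $360.
Without Bakr: best allocation of the remaining 3 bidders over all 4 lots is Lindqvist→Lot E ($116), Ivanova→Lot A ($170), Petrov→Lot F ($147), total $433.
VCG payment = (others' best without Bakr) − (others' welfare with Bakr) = 433 − 360 = $73.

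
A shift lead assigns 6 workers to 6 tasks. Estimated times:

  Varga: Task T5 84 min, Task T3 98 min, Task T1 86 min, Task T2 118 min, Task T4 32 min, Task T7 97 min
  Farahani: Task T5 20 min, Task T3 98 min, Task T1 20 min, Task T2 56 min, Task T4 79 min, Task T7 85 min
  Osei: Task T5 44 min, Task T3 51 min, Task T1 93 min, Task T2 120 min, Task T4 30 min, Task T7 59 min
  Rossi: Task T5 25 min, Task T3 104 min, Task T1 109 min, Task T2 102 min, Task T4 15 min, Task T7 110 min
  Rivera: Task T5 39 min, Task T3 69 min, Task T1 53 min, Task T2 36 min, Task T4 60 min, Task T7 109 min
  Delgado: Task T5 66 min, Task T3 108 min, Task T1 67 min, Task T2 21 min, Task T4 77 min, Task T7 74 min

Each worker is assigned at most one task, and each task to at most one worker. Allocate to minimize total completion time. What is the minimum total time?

Optimal: Varga→Task T4 (32 min), Farahani→Task T1 (20 min), Osei→Task T7 (59 min), Rossi→Task T5 (25 min), Rivera→Task T3 (69 min), Delgado→Task T2 (21 min) — total 32+20+59+25+69+21 = 226 min.
Min-entry greedy (repeatedly take the single cheapest remaining cell) gives 257 min, worse by 31.
Next-best assignment: Varga→Task T4, Farahani→Task T1, Osei→Task T3, Rossi→Task T5, Rivera→Task T2, Delgado→Task T7 = 238 min.
Swapping Rossi↔Rivera (Rossi→Task T3 104 min, Rivera→Task T5 39 min) adds 49.

Min total: 226 min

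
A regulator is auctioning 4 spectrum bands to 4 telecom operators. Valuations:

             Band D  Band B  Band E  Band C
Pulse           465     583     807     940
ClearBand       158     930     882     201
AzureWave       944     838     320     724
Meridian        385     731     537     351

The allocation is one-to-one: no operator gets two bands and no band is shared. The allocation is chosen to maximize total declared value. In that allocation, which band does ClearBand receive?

ClearBand receives Band E.

Optimal: Pulse→Band C ($940M), ClearBand→Band E ($882M), AzureWave→Band D ($944M), Meridian→Band B ($731M) — total 940+882+944+731 = $3497M.
Row-greedy (each operator in turn takes its best remaining band) gives $3351M, worse by 146.
Every other assignment is strictly worse.
ClearBand's own top band is Band B ($930M), but forcing ClearBand→Band B and reassigning the rest optimally gives only $3351M — worse by 146.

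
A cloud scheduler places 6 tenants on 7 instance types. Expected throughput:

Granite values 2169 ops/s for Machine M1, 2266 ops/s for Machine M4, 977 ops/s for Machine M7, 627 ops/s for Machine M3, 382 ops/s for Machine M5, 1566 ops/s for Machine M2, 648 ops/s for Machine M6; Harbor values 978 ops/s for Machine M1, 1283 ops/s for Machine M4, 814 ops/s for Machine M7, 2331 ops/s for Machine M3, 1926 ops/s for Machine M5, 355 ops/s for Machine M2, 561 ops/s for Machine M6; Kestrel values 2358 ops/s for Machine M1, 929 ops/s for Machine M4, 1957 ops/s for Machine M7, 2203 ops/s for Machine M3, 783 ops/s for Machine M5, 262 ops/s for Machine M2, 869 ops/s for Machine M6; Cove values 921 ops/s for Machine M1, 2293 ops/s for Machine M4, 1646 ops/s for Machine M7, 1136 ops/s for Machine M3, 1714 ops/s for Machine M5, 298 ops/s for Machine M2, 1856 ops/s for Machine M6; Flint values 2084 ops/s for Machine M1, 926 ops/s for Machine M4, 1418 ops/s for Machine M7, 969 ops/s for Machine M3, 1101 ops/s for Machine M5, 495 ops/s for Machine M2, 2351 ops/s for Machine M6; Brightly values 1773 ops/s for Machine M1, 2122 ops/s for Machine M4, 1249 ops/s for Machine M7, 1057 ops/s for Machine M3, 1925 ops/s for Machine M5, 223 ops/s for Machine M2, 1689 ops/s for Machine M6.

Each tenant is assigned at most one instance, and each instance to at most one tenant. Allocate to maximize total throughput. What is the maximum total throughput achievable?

Optimal: Granite→Machine M1 (2169 ops/s), Harbor→Machine M3 (2331 ops/s), Kestrel→Machine M7 (1957 ops/s), Cove→Machine M4 (2293 ops/s), Flint→Machine M6 (2351 ops/s), Brightly→Machine M5 (1925 ops/s) — total 2169+2331+1957+2293+2351+1925 = 13026 ops/s.
Column-greedy (each instance in turn goes to its best remaining tenant) gives 11891 ops/s, worse by 1135.
Next-best assignment: Granite→Machine M4, Harbor→Machine M3, Kestrel→Machine M1, Cove→Machine M7, Flint→Machine M6, Brightly→Machine M5 = 12877 ops/s.
Swapping Granite↔Flint (Granite→Machine M6 648 ops/s, Flint→Machine M1 2084 ops/s) loses 1788.
Every other assignment is strictly worse.

Max total: 13026 ops/s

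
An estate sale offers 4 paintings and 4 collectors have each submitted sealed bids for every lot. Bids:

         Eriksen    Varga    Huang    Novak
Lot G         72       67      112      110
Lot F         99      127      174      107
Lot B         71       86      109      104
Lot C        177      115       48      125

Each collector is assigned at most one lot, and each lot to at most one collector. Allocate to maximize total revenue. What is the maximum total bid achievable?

Optimal: Eriksen→Lot C ($177), Varga→Lot B ($86), Huang→Lot F ($174), Novak→Lot G ($110) — total 177+86+174+110 = $547.

Max total: $547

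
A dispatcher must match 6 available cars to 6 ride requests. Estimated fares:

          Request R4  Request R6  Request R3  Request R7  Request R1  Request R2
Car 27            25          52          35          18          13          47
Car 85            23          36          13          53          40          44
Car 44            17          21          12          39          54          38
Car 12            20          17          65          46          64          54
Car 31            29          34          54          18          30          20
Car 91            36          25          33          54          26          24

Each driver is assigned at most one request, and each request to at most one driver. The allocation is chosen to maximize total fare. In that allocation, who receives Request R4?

Optimal: Car 27→Request R6 ($52), Car 85→Request R7 ($53), Car 44→Request R1 ($54), Car 12→Request R2 ($54), Car 31→Request R3 ($54), Car 91→Request R4 ($36) — total 52+53+54+54+54+36 = $303.
Max-entry greedy (repeatedly take the single best remaining cell) gives $298, worse by 5.
Next-best assignment: Car 27→Request R6, Car 85→Request R2, Car 44→Request R1, Car 12→Request R3, Car 31→Request R4, Car 91→Request R7 = $298.
Swapping Car 85↔Car 44 (Car 85→Request R1 $40, Car 44→Request R7 $39) loses 28.
Car 91's own top request is Request R7 ($54), but forcing Car 91→Request R7 and reassigning the rest optimally gives only $298 — worse by 5.

Car 91 receives Request R4.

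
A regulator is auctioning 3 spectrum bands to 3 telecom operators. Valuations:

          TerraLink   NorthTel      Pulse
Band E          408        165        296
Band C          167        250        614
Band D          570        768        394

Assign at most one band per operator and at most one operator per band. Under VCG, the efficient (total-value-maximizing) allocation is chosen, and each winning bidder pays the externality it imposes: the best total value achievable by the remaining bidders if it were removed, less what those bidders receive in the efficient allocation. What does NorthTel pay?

NorthTel pays $162M.

Efficient allocation: TerraLink→Band E ($408M), NorthTel→Band D ($768M), Pulse→Band C ($614M); total welfare W = $1790M.
NorthTel receives Band D at value $768M, so the others get W − 768 = $1022M.
Without NorthTel: best allocation of the remaining 2 bidders over all 3 bands is TerraLink→Band D ($570M), Pulse→Band C ($614M), total $1184M.
VCG payment = (others' best without NorthTel) − (others' welfare with NorthTel) = 1184 − 1022 = $162M.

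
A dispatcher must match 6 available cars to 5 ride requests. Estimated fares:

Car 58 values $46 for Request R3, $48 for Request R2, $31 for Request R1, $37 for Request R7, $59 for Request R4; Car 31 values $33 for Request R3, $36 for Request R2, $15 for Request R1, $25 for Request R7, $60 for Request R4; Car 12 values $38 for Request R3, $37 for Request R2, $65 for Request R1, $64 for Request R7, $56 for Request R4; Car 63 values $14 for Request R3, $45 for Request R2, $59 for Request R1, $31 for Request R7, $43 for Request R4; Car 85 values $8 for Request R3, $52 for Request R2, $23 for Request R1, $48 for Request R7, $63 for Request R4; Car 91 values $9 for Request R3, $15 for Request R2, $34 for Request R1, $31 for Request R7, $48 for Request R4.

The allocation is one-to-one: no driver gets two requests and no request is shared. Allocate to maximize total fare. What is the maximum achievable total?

Maximum total: $281

Optimal: Car 58→Request R3 ($46), Car 85→Request R2 ($52), Car 63→Request R1 ($59), Car 12→Request R7 ($64), Car 31→Request R4 ($60) — total 46+52+59+64+60 = $281.
Max-entry greedy (repeatedly take the single best remaining cell) gives $240, worse by 41.
Every other assignment is strictly worse.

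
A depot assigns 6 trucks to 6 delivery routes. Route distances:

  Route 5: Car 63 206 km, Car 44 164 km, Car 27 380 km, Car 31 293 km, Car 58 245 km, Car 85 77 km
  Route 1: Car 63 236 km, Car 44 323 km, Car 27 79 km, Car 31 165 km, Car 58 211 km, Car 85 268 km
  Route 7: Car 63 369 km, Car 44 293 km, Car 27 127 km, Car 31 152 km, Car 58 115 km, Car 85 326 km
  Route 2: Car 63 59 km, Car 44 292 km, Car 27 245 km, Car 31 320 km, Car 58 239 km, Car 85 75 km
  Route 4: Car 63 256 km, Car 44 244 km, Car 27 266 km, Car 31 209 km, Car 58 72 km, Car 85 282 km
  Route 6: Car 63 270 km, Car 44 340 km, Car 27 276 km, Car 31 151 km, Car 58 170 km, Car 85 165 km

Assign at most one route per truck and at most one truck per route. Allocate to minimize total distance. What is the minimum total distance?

Min total: 691 km

Optimal: Car 63→Route 2 (59 km), Car 44→Route 5 (164 km), Car 27→Route 1 (79 km), Car 31→Route 7 (152 km), Car 58→Route 4 (72 km), Car 85→Route 6 (165 km) — total 59+164+79+152+72+165 = 691 km.
Min-entry greedy (repeatedly take the single cheapest remaining cell) gives 731 km, worse by 40.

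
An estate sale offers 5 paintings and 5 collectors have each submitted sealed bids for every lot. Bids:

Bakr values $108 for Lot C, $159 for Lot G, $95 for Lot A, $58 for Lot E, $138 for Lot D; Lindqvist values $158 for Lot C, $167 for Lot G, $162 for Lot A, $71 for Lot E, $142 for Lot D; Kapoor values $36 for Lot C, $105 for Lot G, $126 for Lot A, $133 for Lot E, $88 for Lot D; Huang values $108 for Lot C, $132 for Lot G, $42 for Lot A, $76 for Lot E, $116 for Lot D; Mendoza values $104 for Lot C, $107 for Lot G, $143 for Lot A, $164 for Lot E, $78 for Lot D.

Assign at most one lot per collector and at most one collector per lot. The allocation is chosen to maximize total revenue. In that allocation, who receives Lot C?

Lindqvist receives Lot C.

This is the linear assignment problem.
Optimal: Bakr→Lot G ($159), Lindqvist→Lot C ($158), Kapoor→Lot A ($126), Huang→Lot D ($116), Mendoza→Lot E ($164) — total 159+158+126+116+164 = $723.
Row-greedy (each collector in turn takes its best remaining lot) gives $674, worse by 49.
Next-best assignment: Bakr→Lot D, Lindqvist→Lot C, Kapoor→Lot A, Huang→Lot G, Mendoza→Lot E = $718.
Swapping Kapoor↔Bakr (Kapoor→Lot G $105, Bakr→Lot A $95) loses 85.
Lindqvist's own top lot is Lot G ($167), but forcing Lindqvist→Lot G and reassigning the rest optimally gives only $703 — worse by 20.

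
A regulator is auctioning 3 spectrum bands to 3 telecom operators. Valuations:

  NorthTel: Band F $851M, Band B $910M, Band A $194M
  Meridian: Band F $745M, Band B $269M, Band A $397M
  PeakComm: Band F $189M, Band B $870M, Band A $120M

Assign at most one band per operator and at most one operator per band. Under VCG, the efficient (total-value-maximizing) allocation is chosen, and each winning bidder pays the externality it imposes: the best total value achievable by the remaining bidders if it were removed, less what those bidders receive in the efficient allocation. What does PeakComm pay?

Efficient allocation: NorthTel→Band F ($851M), Meridian→Band A ($397M), PeakComm→Band B ($870M); total welfare W = $2118M.
PeakComm receives Band B at value $870M, so the others get W − 870 = $1248M.
Without PeakComm: best allocation of the remaining 2 bidders over all 3 bands is NorthTel→Band B ($910M), Meridian→Band F ($745M), total $1655M.
VCG payment = (others' best without PeakComm) − (others' welfare with PeakComm) = 1655 − 1248 = $407M.

PeakComm pays $407M.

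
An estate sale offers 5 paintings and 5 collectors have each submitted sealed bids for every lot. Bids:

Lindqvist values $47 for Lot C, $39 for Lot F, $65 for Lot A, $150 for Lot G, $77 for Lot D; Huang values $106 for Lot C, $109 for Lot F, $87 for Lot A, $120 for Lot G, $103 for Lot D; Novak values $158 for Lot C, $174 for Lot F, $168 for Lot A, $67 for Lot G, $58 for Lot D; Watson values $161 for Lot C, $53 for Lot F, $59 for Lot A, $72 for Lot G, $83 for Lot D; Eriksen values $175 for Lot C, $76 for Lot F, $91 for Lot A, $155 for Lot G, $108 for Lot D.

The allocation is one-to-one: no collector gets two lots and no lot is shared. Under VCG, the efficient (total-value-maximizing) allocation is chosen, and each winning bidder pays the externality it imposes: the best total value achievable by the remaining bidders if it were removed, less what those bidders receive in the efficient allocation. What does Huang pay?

Huang pays $6.

Efficient allocation: Lindqvist→Lot G ($150), Huang→Lot F ($109), Novak→Lot A ($168), Watson→Lot C ($161), Eriksen→Lot D ($108); total welfare W = $696.
Huang receives Lot F at value $109, so the others get W − 109 = $587.
Without Huang: best allocation of the remaining 4 bidders over all 5 lots is Lindqvist→Lot G ($150), Novak→Lot F ($174), Watson→Lot C ($161), Eriksen→Lot D ($108), total $593.
VCG payment = (others' best without Huang) − (others' welfare with Huang) = 593 − 587 = $6.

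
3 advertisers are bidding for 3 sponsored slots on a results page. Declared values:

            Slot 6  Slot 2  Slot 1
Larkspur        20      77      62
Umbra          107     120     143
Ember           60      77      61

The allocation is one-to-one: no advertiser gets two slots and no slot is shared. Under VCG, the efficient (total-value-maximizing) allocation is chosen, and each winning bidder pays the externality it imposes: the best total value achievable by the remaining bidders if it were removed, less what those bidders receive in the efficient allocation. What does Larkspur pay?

Efficient allocation: Larkspur→Slot 2 ($77), Umbra→Slot 1 ($143), Ember→Slot 6 ($60); total welfare W = $280.
Larkspur receives Slot 2 at value $77, so the others get W − 77 = $203.
Without Larkspur: best allocation of the remaining 2 bidders over all 3 slots is Umbra→Slot 1 ($143), Ember→Slot 2 ($77), total $220.
VCG payment = (others' best without Larkspur) − (others' welfare with Larkspur) = 220 − 203 = $17.

Larkspur pays $17.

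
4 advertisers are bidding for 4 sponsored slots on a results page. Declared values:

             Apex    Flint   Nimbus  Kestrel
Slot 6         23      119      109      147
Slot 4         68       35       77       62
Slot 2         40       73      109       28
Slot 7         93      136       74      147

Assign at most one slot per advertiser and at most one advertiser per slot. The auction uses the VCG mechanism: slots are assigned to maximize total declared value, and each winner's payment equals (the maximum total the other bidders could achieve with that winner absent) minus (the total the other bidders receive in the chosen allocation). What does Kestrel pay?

Efficient allocation: Apex→Slot 4 ($68), Flint→Slot 7 ($136), Nimbus→Slot 2 ($109), Kestrel→Slot 6 ($147); total welfare W = $460.
Kestrel receives Slot 6 at value $147, so the others get W − 147 = $313.
Without Kestrel: best allocation of the remaining 3 bidders over all 4 slots is Apex→Slot 7 ($93), Flint→Slot 6 ($119), Nimbus→Slot 2 ($109), total $321.
VCG payment = (others' best without Kestrel) − (others' welfare with Kestrel) = 321 − 313 = $8.

Kestrel pays $8.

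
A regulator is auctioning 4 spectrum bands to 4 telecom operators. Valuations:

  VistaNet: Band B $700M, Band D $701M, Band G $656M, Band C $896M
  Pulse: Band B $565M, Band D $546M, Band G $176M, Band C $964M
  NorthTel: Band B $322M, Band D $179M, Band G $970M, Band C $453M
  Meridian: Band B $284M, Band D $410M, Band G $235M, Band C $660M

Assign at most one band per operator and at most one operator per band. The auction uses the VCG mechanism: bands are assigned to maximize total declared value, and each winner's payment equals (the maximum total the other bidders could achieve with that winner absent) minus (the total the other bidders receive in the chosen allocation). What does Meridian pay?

Efficient allocation: VistaNet→Band B ($700M), Pulse→Band C ($964M), NorthTel→Band G ($970M), Meridian→Band D ($410M); total welfare W = $3044M.
Meridian receives Band D at value $410M, so the others get W − 410 = $2634M.
Without Meridian: best allocation of the remaining 3 bidders over all 4 bands is VistaNet→Band D ($701M), Pulse→Band C ($964M), NorthTel→Band G ($970M), total $2635M.
VCG payment = (others' best without Meridian) − (others' welfare with Meridian) = 2635 − 2634 = $1M.

Meridian pays $1M.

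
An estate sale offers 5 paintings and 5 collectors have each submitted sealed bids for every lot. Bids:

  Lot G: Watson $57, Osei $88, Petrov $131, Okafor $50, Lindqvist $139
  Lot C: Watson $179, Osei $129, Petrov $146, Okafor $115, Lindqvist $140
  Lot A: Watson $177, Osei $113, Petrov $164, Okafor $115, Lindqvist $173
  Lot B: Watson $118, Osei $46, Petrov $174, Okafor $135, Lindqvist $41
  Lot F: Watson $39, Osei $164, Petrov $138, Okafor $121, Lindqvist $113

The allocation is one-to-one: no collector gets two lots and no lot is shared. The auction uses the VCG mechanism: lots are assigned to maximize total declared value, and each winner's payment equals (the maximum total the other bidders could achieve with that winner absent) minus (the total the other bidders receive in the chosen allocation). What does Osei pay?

Osei pays $29.

Efficient allocation: Watson→Lot C ($179), Osei→Lot F ($164), Petrov→Lot G ($131), Okafor→Lot B ($135), Lindqvist→Lot A ($173); total welfare W = $782.
Osei receives Lot F at value $164, so the others get W − 164 = $618.
Without Osei: best allocation of the remaining 4 bidders over all 5 lots is Watson→Lot C ($179), Petrov→Lot B ($174), Okafor→Lot F ($121), Lindqvist→Lot A ($173), total $647.
VCG payment = (others' best without Osei) − (others' welfare with Osei) = 647 − 618 = $29.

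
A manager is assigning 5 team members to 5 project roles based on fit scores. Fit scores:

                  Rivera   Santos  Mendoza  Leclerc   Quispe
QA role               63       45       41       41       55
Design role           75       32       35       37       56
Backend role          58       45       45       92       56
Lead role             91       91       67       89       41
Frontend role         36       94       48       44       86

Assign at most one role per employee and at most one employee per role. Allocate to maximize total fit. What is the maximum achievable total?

Max total: 385 pts

Optimal: Rivera→Design role (75 pts), Santos→Lead role (91 pts), Mendoza→QA role (41 pts), Leclerc→Backend role (92 pts), Quispe→Frontend role (86 pts) — total 75+91+41+92+86 = 385 pts.
Next-best assignment: Rivera→Design role, Santos→Frontend role, Mendoza→Lead role, Leclerc→Backend role, Quispe→QA role = 383 pts.
Swapping Santos↔Quispe (Santos→Frontend role 94 pts, Quispe→Lead role 41 pts) loses 42.
Checked against all permutations: 385 pts is optimal.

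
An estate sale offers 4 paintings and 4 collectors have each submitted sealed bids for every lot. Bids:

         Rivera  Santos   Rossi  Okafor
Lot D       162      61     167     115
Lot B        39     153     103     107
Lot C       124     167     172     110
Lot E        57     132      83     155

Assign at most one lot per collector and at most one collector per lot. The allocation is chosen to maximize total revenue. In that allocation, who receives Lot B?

Santos receives Lot B.

This is the linear assignment problem.
Optimal: Rivera→Lot D ($162), Santos→Lot B ($153), Rossi→Lot C ($172), Okafor→Lot E ($155) — total 162+153+172+155 = $642.
Column-greedy (each lot in turn goes to its best remaining collector) gives $599, worse by 43.
Next-best assignment: Rivera→Lot C, Santos→Lot B, Rossi→Lot D, Okafor→Lot E = $599.
Swapping Santos↔Rossi (Santos→Lot C $167, Rossi→Lot B $103) loses 55.
Santos's own top lot is Lot C ($167), but forcing Santos→Lot C and reassigning the rest optimally gives only $587 — worse by 55.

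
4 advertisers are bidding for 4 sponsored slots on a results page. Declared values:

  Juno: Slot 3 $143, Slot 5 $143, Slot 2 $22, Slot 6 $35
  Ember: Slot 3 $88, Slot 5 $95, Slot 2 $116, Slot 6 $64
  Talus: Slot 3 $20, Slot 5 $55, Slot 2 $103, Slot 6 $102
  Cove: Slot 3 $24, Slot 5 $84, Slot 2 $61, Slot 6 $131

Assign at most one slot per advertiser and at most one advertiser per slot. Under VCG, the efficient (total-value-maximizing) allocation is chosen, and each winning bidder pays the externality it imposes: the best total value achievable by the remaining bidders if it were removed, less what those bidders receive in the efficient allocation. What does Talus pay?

Talus pays $21.

Efficient allocation: Juno→Slot 3 ($143), Ember→Slot 5 ($95), Talus→Slot 2 ($103), Cove→Slot 6 ($131); total welfare W = $472.
Talus receives Slot 2 at value $103, so the others get W − 103 = $369.
Without Talus: best allocation of the remaining 3 bidders over all 4 slots is Juno→Slot 3 ($143), Ember→Slot 2 ($116), Cove→Slot 6 ($131), total $390.
VCG payment = (others' best without Talus) − (others' welfare with Talus) = 390 − 369 = $21.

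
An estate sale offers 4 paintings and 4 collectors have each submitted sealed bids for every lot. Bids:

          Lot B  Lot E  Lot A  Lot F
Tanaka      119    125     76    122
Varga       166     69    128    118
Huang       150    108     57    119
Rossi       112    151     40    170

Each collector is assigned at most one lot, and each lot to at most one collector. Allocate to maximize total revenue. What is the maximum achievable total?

Max total: $573

Treat this as an assignment problem: match each collector to one lot.
Optimal: Tanaka→Lot E ($125), Varga→Lot A ($128), Huang→Lot B ($150), Rossi→Lot F ($170) — total 125+128+150+170 = $573.
Row-greedy (each collector in turn takes its best remaining lot) gives $450, worse by 123.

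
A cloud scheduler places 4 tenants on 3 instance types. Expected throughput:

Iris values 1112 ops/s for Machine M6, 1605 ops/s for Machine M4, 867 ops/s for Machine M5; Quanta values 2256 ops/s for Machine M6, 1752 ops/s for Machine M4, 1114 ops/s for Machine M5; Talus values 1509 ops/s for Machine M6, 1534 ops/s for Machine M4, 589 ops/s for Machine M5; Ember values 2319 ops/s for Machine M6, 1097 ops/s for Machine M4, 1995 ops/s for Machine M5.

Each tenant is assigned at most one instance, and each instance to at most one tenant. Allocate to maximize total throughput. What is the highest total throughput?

This is the linear assignment problem.
Optimal: Quanta→Machine M6 (2256 ops/s), Iris→Machine M4 (1605 ops/s), Ember→Machine M5 (1995 ops/s) — total 2256+1605+1995 = 5856 ops/s.

Maximum total: 5856 ops/s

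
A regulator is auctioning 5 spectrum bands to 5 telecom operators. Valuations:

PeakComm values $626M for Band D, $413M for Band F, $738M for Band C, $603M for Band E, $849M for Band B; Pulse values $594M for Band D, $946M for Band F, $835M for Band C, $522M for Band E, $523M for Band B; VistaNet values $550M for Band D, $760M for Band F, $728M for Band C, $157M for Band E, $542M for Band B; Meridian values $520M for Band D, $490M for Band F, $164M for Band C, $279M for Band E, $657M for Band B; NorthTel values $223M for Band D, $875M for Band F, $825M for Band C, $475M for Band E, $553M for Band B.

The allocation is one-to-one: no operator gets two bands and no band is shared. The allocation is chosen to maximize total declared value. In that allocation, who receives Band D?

Optimal: PeakComm→Band E ($603M), Pulse→Band F ($946M), VistaNet→Band D ($550M), Meridian→Band B ($657M), NorthTel→Band C ($825M) — total 603+946+550+657+825 = $3581M.
Row-greedy (each operator in turn takes its best remaining band) gives $3518M, worse by 63.
Next-best assignment: PeakComm→Band E, Pulse→Band C, VistaNet→Band D, Meridian→Band B, NorthTel→Band F = $3520M.
VistaNet's own top band is Band F ($760M), but forcing VistaNet→Band F and reassigning the rest optimally gives only $3476M — worse by 105.

VistaNet receives Band D.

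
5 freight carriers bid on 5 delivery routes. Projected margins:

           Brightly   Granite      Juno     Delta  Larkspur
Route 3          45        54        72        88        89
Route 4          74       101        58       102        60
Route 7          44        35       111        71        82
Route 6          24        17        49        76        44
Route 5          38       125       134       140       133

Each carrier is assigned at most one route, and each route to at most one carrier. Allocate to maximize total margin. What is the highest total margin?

Optimal: Brightly→Route 4 ($74k), Granite→Route 5 ($125k), Juno→Route 7 ($111k), Delta→Route 6 ($76k), Larkspur→Route 3 ($89k) — total 74+125+111+76+89 = $475k.
Row-greedy (each carrier in turn takes its best remaining route) gives $442k, worse by 33.

Max total: $475k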